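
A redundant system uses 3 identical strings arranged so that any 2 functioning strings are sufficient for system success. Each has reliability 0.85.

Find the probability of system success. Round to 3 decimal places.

0.939

R = Σ_{i=2}^{3} C(3,i) p^i (1−p)^{3−i} with p = 0.85
C(3,2)·0.85^2·0.15^1 = 0.32513
C(3,3)·0.85^3·0.15^0 = 0.61413
Sum = 0.939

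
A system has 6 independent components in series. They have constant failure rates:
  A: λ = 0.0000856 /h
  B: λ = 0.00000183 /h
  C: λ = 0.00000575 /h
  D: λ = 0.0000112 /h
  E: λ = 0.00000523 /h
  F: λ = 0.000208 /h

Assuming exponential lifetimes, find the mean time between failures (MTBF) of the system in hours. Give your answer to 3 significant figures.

3150

Series of exponential components: λ_sys = Σ λ_i
λ_sys = 0.0000856 + 0.00000183 + 0.00000575 + 0.0000112 + 0.00000523 + 0.000208 = 3.1761e-04 /h
MTBF = 1 / λ_sys = 3150 h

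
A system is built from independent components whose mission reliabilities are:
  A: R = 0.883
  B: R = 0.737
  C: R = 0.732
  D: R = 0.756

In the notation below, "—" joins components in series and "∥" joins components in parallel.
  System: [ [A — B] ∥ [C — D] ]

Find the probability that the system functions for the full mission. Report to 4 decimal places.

Series (A and B): 0.883000 × 0.737000 = 0.650771
Series (C and D): 0.732000 × 0.756000 = 0.553392
Parallel ([0.650771] and [0.553392]): 1 − (1 − 0.650771)(1 − 0.553392) = 0.8440

0.8440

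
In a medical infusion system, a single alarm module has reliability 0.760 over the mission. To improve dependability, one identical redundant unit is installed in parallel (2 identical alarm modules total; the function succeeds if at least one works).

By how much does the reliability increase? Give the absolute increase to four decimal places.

0.1824

R_before = 0.760
R_after = 1 − (1 − 0.760)^2 = 0.9424
ΔR = 0.9424 − 0.760 = 0.1824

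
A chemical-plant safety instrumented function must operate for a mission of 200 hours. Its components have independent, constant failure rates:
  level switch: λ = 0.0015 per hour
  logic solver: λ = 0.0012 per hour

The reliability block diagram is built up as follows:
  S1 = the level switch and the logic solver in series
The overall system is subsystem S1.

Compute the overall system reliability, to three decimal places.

0.583

R(level switch) = exp(−0.0015 × 200) = 0.74082
R(logic solver) = exp(−0.0012 × 200) = 0.78663
Series (level switch and logic solver): 0.74082 × 0.78663 = 0.583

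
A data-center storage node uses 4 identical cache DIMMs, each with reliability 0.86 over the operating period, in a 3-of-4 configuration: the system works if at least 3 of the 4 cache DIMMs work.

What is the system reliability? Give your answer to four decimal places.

R = Σ_{i=3}^{4} C(4,i) p^i (1−p)^{4−i} with p = 0.86
C(4,3)·0.86^3·0.14^1 = 0.356191
C(4,4)·0.86^4·0.14^0 = 0.547008
Sum = 0.9032

0.9032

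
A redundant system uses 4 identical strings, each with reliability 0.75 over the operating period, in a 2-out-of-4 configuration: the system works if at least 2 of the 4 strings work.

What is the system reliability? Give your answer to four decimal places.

R = Σ_{i=2}^{4} C(4,i) p^i (1−p)^{4−i} with p = 0.75
C(4,2)·0.75^2·0.25^2 = 0.210938
C(4,3)·0.75^3·0.25^1 = 0.421875
C(4,4)·0.75^4·0.25^0 = 0.316406
Sum = 0.9492

0.9492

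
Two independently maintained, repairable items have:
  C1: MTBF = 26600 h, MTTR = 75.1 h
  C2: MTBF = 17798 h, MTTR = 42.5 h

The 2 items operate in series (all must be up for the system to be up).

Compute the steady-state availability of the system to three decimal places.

A(C1) = MTBF/(MTBF+MTTR) = 26600/(26600+75.1) = 0.997185
A(C2) = MTBF/(MTBF+MTTR) = 17798/(17798+42.5) = 0.997618
Series availability: 0.997185 × 0.997618 = 0.995

0.995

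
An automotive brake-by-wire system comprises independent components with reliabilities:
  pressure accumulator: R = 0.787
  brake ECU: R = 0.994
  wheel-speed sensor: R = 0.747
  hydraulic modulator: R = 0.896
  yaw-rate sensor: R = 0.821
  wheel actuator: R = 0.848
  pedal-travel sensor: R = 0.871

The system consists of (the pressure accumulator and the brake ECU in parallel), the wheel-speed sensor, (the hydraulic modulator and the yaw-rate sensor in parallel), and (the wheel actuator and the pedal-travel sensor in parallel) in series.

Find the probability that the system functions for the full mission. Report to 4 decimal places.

0.7178

Parallel (pressure accumulator and brake ECU): 1 − (1 − 0.787000)(1 − 0.994000) = 0.998722
Parallel (hydraulic modulator and yaw-rate sensor): 1 − (1 − 0.896000)(1 − 0.821000) = 0.981384
Parallel (wheel actuator and pedal-travel sensor): 1 − (1 − 0.848000)(1 − 0.871000) = 0.980392
Series ([0.998722], wheel-speed sensor, [0.981384], and [0.980392]): 0.998722 × 0.747000 × 0.981384 × 0.980392 = 0.7178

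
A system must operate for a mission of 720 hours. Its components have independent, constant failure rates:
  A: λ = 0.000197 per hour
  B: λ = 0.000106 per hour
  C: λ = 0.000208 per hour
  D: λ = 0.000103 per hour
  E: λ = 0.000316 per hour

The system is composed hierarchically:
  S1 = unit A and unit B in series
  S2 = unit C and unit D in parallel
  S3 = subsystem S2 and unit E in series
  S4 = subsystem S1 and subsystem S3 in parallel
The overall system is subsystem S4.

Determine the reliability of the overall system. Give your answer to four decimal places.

R(A) = exp(−0.000197 × 720) = 0.867760
R(B) = exp(−0.000106 × 720) = 0.926520
R(C) = exp(−0.000208 × 720) = 0.860915
R(D) = exp(−0.000103 × 720) = 0.928523
R(E) = exp(−0.000316 × 720) = 0.796506
Series (A and B): 0.867760 × 0.926520 = 0.803997
Parallel (C and D): 1 − (1 − 0.860915)(1 − 0.928523) = 0.990059
Series ([0.990059] and E): 0.990059 × 0.796506 = 0.788588
Parallel ([0.803997] and [0.788588]): 1 − (1 − 0.803997)(1 − 0.788588) = 0.9586

0.9586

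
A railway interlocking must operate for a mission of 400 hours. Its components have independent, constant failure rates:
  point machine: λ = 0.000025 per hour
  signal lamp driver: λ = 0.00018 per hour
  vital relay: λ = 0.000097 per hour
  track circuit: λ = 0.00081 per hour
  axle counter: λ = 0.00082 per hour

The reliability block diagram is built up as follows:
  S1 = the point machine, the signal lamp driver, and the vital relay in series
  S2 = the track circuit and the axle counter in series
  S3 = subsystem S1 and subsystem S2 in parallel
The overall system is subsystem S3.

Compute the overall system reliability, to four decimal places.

0.9455

R(point machine) = exp(−0.000025 × 400) = 0.990050
R(signal lamp driver) = exp(−0.00018 × 400) = 0.930531
R(vital relay) = exp(−0.000097 × 400) = 0.961943
R(track circuit) = exp(−0.00081 × 400) = 0.723250
R(axle counter) = exp(−0.00082 × 400) = 0.720363
Series (point machine, signal lamp driver, and vital relay): 0.990050 × 0.930531 × 0.961943 = 0.886211
Series (track circuit and axle counter): 0.723250 × 0.720363 = 0.521003
Parallel ([0.886211] and [0.521003]): 1 − (1 − 0.886211)(1 − 0.521003) = 0.9455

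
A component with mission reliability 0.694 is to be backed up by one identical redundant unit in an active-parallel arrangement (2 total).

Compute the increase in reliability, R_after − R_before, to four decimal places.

R_before = 0.694
R_after = 1 − (1 − 0.694)^2 = 0.9064
ΔR = 0.9064 − 0.694 = 0.2124

0.2124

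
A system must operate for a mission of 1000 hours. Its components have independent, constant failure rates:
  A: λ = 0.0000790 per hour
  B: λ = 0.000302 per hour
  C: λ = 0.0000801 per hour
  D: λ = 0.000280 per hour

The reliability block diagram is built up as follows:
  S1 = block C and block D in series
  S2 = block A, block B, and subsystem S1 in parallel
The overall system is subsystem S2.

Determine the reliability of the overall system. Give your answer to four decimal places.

0.9940

R(A) = exp(−0.0000790 × 1000) = 0.924040
R(B) = exp(−0.000302 × 1000) = 0.739338
R(C) = exp(−0.0000801 × 1000) = 0.923024
R(D) = exp(−0.000280 × 1000) = 0.755784
Series (C and D): 0.923024 × 0.755784 = 0.697607
Parallel (A, B, and [0.697607]): 1 − (1 − 0.924040)(1 − 0.739338)(1 − 0.697607) = 0.9940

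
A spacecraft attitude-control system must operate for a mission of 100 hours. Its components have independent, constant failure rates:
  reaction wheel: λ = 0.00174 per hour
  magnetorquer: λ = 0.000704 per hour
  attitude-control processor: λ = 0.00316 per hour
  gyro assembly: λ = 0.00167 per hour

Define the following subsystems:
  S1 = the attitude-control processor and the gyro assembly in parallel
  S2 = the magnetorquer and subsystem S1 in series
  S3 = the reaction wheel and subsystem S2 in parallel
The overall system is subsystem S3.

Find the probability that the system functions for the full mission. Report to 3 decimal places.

R(reaction wheel) = exp(−0.00174 × 100) = 0.84030
R(magnetorquer) = exp(−0.000704 × 100) = 0.93202
R(attitude-control processor) = exp(−0.00316 × 100) = 0.72906
R(gyro assembly) = exp(−0.00167 × 100) = 0.84620
Parallel (attitude-control processor and gyro assembly): 1 − (1 − 0.72906)(1 − 0.84620) = 0.95833
Series (magnetorquer and [0.95833]): 0.93202 × 0.95833 = 0.89318
Parallel (reaction wheel and [0.89318]): 1 − (1 − 0.84030)(1 − 0.89318) = 0.983

0.983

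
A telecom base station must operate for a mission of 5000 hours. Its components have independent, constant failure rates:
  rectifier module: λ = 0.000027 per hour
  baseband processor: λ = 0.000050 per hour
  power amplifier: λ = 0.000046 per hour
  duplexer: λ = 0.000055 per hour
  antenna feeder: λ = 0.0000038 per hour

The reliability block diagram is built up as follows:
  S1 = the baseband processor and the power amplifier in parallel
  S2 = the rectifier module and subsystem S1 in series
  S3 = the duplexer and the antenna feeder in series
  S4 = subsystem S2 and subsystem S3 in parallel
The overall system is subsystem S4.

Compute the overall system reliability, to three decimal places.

R(rectifier module) = exp(−0.000027 × 5000) = 0.87372
R(baseband processor) = exp(−0.000050 × 5000) = 0.77880
R(power amplifier) = exp(−0.000046 × 5000) = 0.79453
R(duplexer) = exp(−0.000055 × 5000) = 0.75957
R(antenna feeder) = exp(−0.0000038 × 5000) = 0.98118
Parallel (baseband processor and power amplifier): 1 − (1 − 0.77880)(1 − 0.79453) = 0.95455
Series (rectifier module and [0.95455]): 0.87372 × 0.95455 = 0.83401
Series (duplexer and antenna feeder): 0.75957 × 0.98118 = 0.74527
Parallel ([0.83401] and [0.74527]): 1 − (1 − 0.83401)(1 − 0.74527) = 0.958

0.958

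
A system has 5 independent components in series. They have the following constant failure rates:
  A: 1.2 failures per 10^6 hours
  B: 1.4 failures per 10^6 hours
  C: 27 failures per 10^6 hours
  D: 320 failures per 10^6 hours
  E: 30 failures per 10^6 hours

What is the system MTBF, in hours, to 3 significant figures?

2630

Series of exponential components: λ_sys = Σ λ_i
λ_sys = 0.0000012 + 0.0000014 + 0.000027 + 0.00032 + 0.000030 = 3.7960e-04 /h
MTBF = 1 / λ_sys = 2630 h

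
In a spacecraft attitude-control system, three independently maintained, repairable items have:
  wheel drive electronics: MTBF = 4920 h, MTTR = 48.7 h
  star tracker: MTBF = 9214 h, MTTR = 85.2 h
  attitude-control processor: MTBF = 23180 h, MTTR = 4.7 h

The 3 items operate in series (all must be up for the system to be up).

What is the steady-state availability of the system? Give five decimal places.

A(wheel drive electronics) = MTBF/(MTBF+MTTR) = 4920/(4920+48.7) = 0.990199
A(star tracker) = MTBF/(MTBF+MTTR) = 9214/(9214+85.2) = 0.990838
A(attitude-control processor) = MTBF/(MTBF+MTTR) = 23180/(23180+4.7) = 0.999797
Series availability: 0.990199 × 0.990838 × 0.999797 = 0.98093

0.98093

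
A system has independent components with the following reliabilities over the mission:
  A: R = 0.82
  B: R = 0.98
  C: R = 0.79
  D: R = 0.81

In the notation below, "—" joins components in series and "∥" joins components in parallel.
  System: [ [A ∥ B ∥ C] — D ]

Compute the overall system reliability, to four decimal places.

0.8094

Parallel (A, B, and C): 1 − (1 − 0.820000)(1 − 0.980000)(1 − 0.790000) = 0.999244
Series ([0.999244] and D): 0.999244 × 0.810000 = 0.8094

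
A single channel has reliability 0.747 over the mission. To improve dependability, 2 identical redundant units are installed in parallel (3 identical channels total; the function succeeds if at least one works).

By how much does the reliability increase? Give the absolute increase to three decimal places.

0.237

R_before = 0.747
R_after = 1 − (1 − 0.747)^3 = 0.984
ΔR = 0.984 − 0.747 = 0.237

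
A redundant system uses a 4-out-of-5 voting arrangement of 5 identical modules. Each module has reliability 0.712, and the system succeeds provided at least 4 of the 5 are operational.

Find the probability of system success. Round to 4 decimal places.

0.5530

R = Σ_{i=4}^{5} C(5,i) p^i (1−p)^{5−i} with p = 0.712
C(5,4)·0.712^4·0.288^1 = 0.370069
C(5,5)·0.712^5·0.288^0 = 0.182978
Sum = 0.5530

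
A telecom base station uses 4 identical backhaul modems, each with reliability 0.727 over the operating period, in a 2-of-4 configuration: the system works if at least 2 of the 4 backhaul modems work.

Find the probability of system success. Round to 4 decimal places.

0.9353

R = Σ_{i=2}^{4} C(4,i) p^i (1−p)^{4−i} with p = 0.727
C(4,2)·0.727^2·0.273^2 = 0.236344
C(4,3)·0.727^3·0.273^1 = 0.419591
C(4,4)·0.727^4·0.273^0 = 0.279343
Sum = 0.9353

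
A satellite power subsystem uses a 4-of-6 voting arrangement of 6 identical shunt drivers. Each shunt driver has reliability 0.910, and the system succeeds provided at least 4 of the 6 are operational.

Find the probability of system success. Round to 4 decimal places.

0.9882

R = Σ_{i=4}^{6} C(6,i) p^i (1−p)^{6−i} with p = 0.910
C(6,4)·0.910^4·0.090^2 = 0.083319
C(6,5)·0.910^5·0.090^1 = 0.336977
C(6,6)·0.910^6·0.090^0 = 0.567869
Sum = 0.9882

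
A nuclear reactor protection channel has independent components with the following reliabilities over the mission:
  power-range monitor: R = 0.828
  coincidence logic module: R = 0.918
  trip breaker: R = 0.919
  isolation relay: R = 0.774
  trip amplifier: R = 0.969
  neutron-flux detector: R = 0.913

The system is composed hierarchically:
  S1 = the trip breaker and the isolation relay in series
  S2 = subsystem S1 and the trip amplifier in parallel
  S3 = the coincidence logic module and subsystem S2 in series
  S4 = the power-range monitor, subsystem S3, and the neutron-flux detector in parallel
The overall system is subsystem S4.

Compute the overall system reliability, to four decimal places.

Series (trip breaker and isolation relay): 0.919000 × 0.774000 = 0.711306
Parallel ([0.711306] and trip amplifier): 1 − (1 − 0.711306)(1 − 0.969000) = 0.991050
Series (coincidence logic module and [0.991050]): 0.918000 × 0.991050 = 0.909784
Parallel (power-range monitor, [0.909784], and neutron-flux detector): 1 − (1 − 0.828000)(1 − 0.909784)(1 − 0.913000) = 0.9987

0.9987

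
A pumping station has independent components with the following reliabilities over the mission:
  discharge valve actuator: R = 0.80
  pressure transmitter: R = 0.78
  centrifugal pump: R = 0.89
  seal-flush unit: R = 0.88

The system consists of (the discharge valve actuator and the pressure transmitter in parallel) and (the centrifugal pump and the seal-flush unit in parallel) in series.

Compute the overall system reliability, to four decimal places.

0.9434

Parallel (discharge valve actuator and pressure transmitter): 1 − (1 − 0.800000)(1 − 0.780000) = 0.956000
Parallel (centrifugal pump and seal-flush unit): 1 − (1 − 0.890000)(1 − 0.880000) = 0.986800
Series ([0.956000] and [0.986800]): 0.956000 × 0.986800 = 0.9434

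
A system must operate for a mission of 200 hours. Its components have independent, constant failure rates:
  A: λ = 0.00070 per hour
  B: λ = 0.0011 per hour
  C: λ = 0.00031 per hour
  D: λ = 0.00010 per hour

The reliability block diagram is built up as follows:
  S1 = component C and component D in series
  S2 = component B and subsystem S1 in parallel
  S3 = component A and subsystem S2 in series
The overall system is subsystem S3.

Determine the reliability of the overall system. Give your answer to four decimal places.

0.8558

R(A) = exp(−0.00070 × 200) = 0.869358
R(B) = exp(−0.0011 × 200) = 0.802519
R(C) = exp(−0.00031 × 200) = 0.939883
R(D) = exp(−0.00010 × 200) = 0.980199
Series (C and D): 0.939883 × 0.980199 = 0.921272
Parallel (B and [0.921272]): 1 − (1 − 0.802519)(1 − 0.921272) = 0.984453
Series (A and [0.984453]): 0.869358 × 0.984453 = 0.8558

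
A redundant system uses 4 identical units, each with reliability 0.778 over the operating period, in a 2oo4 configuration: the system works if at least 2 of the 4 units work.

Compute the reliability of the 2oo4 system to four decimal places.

R = Σ_{i=2}^{4} C(4,i) p^i (1−p)^{4−i} with p = 0.778
C(4,2)·0.778^2·0.222^2 = 0.178985
C(4,3)·0.778^3·0.222^1 = 0.418169
C(4,4)·0.778^4·0.222^0 = 0.366369
Sum = 0.9635

0.9635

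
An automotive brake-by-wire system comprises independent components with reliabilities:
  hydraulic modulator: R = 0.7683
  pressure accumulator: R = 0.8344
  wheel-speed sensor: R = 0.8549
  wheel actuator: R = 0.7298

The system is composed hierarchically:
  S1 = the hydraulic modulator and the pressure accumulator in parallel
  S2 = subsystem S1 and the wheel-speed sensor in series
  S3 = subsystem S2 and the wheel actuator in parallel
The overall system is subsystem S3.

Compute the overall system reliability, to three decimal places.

0.952

Parallel (hydraulic modulator and pressure accumulator): 1 − (1 − 0.76830)(1 − 0.83440) = 0.96163
Series ([0.96163] and wheel-speed sensor): 0.96163 × 0.85490 = 0.82210
Parallel ([0.82210] and wheel actuator): 1 − (1 − 0.82210)(1 − 0.72980) = 0.952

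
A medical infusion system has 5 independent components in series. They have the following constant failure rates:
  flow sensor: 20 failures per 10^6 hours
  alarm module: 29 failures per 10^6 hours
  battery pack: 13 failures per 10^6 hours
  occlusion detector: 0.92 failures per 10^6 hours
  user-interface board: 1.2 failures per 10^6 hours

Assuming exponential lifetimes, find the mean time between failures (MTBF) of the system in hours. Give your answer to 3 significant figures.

15600

Series of exponential components: λ_sys = Σ λ_i
λ_sys = 0.000020 + 0.000029 + 0.000013 + 0.00000092 + 0.0000012 = 6.4120e-05 /h
MTBF = 1 / λ_sys = 15600 h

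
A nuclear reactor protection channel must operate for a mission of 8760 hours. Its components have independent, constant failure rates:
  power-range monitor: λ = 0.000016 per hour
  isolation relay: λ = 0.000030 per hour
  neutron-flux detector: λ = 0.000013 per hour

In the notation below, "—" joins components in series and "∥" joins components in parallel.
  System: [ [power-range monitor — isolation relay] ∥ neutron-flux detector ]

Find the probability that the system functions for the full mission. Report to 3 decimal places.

0.964

R(power-range monitor) = exp(−0.000016 × 8760) = 0.86922
R(isolation relay) = exp(−0.000030 × 8760) = 0.76890
R(neutron-flux detector) = exp(−0.000013 × 8760) = 0.89237
Series (power-range monitor and isolation relay): 0.86922 × 0.76890 = 0.66834
Parallel ([0.66834] and neutron-flux detector): 1 − (1 − 0.66834)(1 − 0.89237) = 0.964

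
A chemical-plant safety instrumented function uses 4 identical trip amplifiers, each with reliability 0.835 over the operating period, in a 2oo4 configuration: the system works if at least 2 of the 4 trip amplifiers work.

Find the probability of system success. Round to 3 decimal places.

0.984

R = Σ_{i=2}^{4} C(4,i) p^i (1−p)^{4−i} with p = 0.835
C(4,2)·0.835^2·0.165^2 = 0.11389
C(4,3)·0.835^3·0.165^1 = 0.38424
C(4,4)·0.835^4·0.165^0 = 0.48612
Sum = 0.984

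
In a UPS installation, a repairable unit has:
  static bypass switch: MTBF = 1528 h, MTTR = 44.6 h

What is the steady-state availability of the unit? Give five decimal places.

A(static bypass switch) = MTBF/(MTBF+MTTR) = 1528/(1528+44.6) = 0.97164

0.97164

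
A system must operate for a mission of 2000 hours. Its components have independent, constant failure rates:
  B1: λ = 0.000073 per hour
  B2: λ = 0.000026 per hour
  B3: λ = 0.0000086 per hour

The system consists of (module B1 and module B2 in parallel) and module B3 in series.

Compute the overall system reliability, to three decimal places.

0.976

R(B1) = exp(−0.000073 × 2000) = 0.86416
R(B2) = exp(−0.000026 × 2000) = 0.94933
R(B3) = exp(−0.0000086 × 2000) = 0.98295
Parallel (B1 and B2): 1 − (1 − 0.86416)(1 − 0.94933) = 0.99312
Series ([0.99312] and B3): 0.99312 × 0.98295 = 0.976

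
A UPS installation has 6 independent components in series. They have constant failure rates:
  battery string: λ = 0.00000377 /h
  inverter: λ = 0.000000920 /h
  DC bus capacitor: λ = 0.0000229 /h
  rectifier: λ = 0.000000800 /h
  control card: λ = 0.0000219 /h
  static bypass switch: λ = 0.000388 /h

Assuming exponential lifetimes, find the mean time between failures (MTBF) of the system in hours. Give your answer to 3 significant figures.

2280

Series of exponential components: λ_sys = Σ λ_i
λ_sys = 0.00000377 + 0.000000920 + 0.0000229 + 0.000000800 + 0.0000219 + 0.000388 = 4.3829e-04 /h
MTBF = 1 / λ_sys = 2280 h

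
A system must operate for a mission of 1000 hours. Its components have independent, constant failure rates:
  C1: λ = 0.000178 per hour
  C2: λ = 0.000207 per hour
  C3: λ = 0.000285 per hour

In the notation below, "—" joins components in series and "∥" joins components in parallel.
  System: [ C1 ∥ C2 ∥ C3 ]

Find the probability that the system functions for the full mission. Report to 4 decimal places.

0.9924

R(C1) = exp(−0.000178 × 1000) = 0.836942
R(C2) = exp(−0.000207 × 1000) = 0.813020
R(C3) = exp(−0.000285 × 1000) = 0.752014
Parallel (C1, C2, and C3): 1 − (1 − 0.836942)(1 − 0.813020)(1 − 0.752014) = 0.9924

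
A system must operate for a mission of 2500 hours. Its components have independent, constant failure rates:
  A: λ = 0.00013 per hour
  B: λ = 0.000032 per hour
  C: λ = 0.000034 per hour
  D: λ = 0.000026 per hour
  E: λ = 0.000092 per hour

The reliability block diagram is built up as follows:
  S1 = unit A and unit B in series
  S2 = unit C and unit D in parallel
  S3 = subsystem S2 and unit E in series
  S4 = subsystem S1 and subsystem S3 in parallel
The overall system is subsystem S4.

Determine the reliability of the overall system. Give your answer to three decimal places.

0.930

R(A) = exp(−0.00013 × 2500) = 0.72253
R(B) = exp(−0.000032 × 2500) = 0.92312
R(C) = exp(−0.000034 × 2500) = 0.91851
R(D) = exp(−0.000026 × 2500) = 0.93707
R(E) = exp(−0.000092 × 2500) = 0.79453
Series (A and B): 0.72253 × 0.92312 = 0.66698
Parallel (C and D): 1 − (1 − 0.91851)(1 − 0.93707) = 0.99487
Series ([0.99487] and E): 0.99487 × 0.79453 = 0.79045
Parallel ([0.66698] and [0.79045]): 1 − (1 − 0.66698)(1 − 0.79045) = 0.930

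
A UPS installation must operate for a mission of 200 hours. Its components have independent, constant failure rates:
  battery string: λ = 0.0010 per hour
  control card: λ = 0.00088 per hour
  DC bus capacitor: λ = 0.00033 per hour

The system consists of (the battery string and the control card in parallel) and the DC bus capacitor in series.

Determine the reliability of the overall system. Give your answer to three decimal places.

R(battery string) = exp(−0.0010 × 200) = 0.81873
R(control card) = exp(−0.00088 × 200) = 0.83862
R(DC bus capacitor) = exp(−0.00033 × 200) = 0.93613
Parallel (battery string and control card): 1 − (1 − 0.81873)(1 − 0.83862) = 0.97075
Series ([0.97075] and DC bus capacitor): 0.97075 × 0.93613 = 0.909

0.909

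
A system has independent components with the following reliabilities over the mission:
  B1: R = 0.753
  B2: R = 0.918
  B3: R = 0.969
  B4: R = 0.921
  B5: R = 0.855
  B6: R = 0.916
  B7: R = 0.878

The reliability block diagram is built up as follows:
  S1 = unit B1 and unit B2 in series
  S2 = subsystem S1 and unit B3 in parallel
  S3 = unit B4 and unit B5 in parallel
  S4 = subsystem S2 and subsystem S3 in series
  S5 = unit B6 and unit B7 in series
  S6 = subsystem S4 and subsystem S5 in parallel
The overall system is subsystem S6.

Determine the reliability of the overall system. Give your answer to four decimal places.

0.9959

Series (B1 and B2): 0.753000 × 0.918000 = 0.691254
Parallel ([0.691254] and B3): 1 − (1 − 0.691254)(1 − 0.969000) = 0.990429
Parallel (B4 and B5): 1 − (1 − 0.921000)(1 − 0.855000) = 0.988545
Series ([0.990429] and [0.988545]): 0.990429 × 0.988545 = 0.979084
Series (B6 and B7): 0.916000 × 0.878000 = 0.804248
Parallel ([0.979084] and [0.804248]): 1 − (1 − 0.979084)(1 − 0.804248) = 0.9959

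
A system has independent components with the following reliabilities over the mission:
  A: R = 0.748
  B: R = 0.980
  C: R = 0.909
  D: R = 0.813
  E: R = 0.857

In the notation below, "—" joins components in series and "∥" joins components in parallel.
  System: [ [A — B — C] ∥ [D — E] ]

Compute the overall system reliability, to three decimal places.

0.899

Series (A, B, and C): 0.74800 × 0.98000 × 0.90900 = 0.66633
Series (D and E): 0.81300 × 0.85700 = 0.69674
Parallel ([0.66633] and [0.69674]): 1 − (1 − 0.66633)(1 − 0.69674) = 0.899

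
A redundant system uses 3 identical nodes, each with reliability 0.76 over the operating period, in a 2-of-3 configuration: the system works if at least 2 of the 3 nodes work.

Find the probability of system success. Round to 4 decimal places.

0.8548

R = Σ_{i=2}^{3} C(3,i) p^i (1−p)^{3−i} with p = 0.76
C(3,2)·0.76^2·0.24^1 = 0.415872
C(3,3)·0.76^3·0.24^0 = 0.438976
Sum = 0.8548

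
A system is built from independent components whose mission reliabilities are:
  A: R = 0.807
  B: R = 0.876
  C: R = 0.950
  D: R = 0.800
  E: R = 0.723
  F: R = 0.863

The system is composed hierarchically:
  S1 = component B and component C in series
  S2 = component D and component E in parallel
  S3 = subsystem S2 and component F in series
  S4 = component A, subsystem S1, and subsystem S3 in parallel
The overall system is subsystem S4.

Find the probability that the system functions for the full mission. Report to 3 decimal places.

0.994

Series (B and C): 0.87600 × 0.95000 = 0.83220
Parallel (D and E): 1 − (1 − 0.80000)(1 − 0.72300) = 0.94460
Series ([0.94460] and F): 0.94460 × 0.86300 = 0.81519
Parallel (A, [0.83220], and [0.81519]): 1 − (1 − 0.80700)(1 − 0.83220)(1 − 0.81519) = 0.994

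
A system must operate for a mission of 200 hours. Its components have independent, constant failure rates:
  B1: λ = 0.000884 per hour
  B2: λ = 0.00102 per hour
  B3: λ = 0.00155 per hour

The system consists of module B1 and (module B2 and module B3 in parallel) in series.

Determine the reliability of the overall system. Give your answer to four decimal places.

0.7967

R(B1) = exp(−0.000884 × 200) = 0.837947
R(B2) = exp(−0.00102 × 200) = 0.815462
R(B3) = exp(−0.00155 × 200) = 0.733447
Parallel (B2 and B3): 1 − (1 − 0.815462)(1 − 0.733447) = 0.950811
Series (B1 and [0.950811]): 0.837947 × 0.950811 = 0.7967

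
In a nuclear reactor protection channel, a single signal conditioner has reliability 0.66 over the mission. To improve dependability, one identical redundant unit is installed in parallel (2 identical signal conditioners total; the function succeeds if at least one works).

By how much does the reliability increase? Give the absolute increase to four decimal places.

R_before = 0.66
R_after = 1 − (1 − 0.66)^2 = 0.8844
ΔR = 0.8844 − 0.66 = 0.2244

0.2244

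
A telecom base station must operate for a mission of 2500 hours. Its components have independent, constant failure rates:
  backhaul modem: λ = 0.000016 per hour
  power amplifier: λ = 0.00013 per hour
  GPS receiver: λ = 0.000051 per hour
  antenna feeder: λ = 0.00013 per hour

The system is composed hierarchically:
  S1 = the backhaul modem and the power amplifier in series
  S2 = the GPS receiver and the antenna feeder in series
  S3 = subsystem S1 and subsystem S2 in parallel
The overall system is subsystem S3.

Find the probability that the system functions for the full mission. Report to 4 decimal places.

R(backhaul modem) = exp(−0.000016 × 2500) = 0.960789
R(power amplifier) = exp(−0.00013 × 2500) = 0.722527
R(GPS receiver) = exp(−0.000051 × 2500) = 0.880293
R(antenna feeder) = exp(−0.00013 × 2500) = 0.722527
Series (backhaul modem and power amplifier): 0.960789 × 0.722527 = 0.694196
Series (GPS receiver and antenna feeder): 0.880293 × 0.722527 = 0.636035
Parallel ([0.694196] and [0.636035]): 1 − (1 − 0.694196)(1 − 0.636035) = 0.8887

0.8887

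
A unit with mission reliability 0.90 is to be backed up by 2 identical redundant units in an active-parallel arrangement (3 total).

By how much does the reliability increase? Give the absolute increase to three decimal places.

R_before = 0.90
R_after = 1 − (1 − 0.90)^3 = 0.999
ΔR = 0.999 − 0.90 = 0.099

0.099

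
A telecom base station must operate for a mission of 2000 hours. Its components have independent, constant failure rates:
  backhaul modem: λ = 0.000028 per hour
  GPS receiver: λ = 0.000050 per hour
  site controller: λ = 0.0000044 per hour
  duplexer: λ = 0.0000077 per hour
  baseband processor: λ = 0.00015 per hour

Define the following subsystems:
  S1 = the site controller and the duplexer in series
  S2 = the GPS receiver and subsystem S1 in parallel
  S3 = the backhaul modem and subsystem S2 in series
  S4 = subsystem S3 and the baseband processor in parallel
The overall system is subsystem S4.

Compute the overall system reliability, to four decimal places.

R(backhaul modem) = exp(−0.000028 × 2000) = 0.945539
R(GPS receiver) = exp(−0.000050 × 2000) = 0.904837
R(site controller) = exp(−0.0000044 × 2000) = 0.991239
R(duplexer) = exp(−0.0000077 × 2000) = 0.984718
R(baseband processor) = exp(−0.00015 × 2000) = 0.740818
Series (site controller and duplexer): 0.991239 × 0.984718 = 0.976091
Parallel (GPS receiver and [0.976091]): 1 − (1 − 0.904837)(1 − 0.976091) = 0.997725
Series (backhaul modem and [0.997725]): 0.945539 × 0.997725 = 0.943388
Parallel ([0.943388] and baseband processor): 1 − (1 − 0.943388)(1 − 0.740818) = 0.9853

0.9853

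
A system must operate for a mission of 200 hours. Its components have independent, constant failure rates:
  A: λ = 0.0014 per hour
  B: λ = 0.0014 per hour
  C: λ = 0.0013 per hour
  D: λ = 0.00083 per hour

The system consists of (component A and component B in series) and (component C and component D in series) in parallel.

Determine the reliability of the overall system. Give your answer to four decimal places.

R(A) = exp(−0.0014 × 200) = 0.755784
R(B) = exp(−0.0014 × 200) = 0.755784
R(C) = exp(−0.0013 × 200) = 0.771052
R(D) = exp(−0.00083 × 200) = 0.847046
Series (A and B): 0.755784 × 0.755784 = 0.571209
Series (C and D): 0.771052 × 0.847046 = 0.653117
Parallel ([0.571209] and [0.653117]): 1 − (1 − 0.571209)(1 − 0.653117) = 0.8513

0.8513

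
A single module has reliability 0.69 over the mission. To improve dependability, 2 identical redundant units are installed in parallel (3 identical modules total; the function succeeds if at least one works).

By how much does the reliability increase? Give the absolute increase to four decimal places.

0.2802

R_before = 0.69
R_after = 1 − (1 − 0.69)^3 = 0.9702
ΔR = 0.9702 − 0.69 = 0.2802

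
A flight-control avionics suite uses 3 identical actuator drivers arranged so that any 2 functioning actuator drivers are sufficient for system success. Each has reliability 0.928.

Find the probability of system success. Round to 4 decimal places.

R = Σ_{i=2}^{3} C(3,i) p^i (1−p)^{3−i} with p = 0.928
C(3,2)·0.928^2·0.072^1 = 0.186016
C(3,3)·0.928^3·0.072^0 = 0.799179
Sum = 0.9852

0.9852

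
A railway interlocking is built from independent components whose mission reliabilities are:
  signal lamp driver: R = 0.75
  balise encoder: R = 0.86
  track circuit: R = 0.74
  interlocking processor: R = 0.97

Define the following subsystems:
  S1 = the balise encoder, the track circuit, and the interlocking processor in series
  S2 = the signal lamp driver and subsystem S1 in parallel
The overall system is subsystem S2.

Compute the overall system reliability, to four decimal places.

Series (balise encoder, track circuit, and interlocking processor): 0.860000 × 0.740000 × 0.970000 = 0.617308
Parallel (signal lamp driver and [0.617308]): 1 − (1 − 0.750000)(1 − 0.617308) = 0.9043

0.9043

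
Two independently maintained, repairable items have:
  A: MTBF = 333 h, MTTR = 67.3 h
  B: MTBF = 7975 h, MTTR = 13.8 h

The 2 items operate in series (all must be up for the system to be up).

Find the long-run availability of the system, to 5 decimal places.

0.83044

A(A) = MTBF/(MTBF+MTTR) = 333/(333+67.3) = 0.831876
A(B) = MTBF/(MTBF+MTTR) = 7975/(7975+13.8) = 0.998273
Series availability: 0.831876 × 0.998273 = 0.83044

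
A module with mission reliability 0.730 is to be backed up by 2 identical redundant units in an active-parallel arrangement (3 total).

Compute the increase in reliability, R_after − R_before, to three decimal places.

R_before = 0.730
R_after = 1 − (1 − 0.730)^3 = 0.980
ΔR = 0.980 − 0.730 = 0.250

0.250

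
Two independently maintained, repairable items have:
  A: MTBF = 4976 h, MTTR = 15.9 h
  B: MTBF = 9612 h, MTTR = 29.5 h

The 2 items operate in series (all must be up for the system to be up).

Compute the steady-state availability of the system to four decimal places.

0.9938

A(A) = MTBF/(MTBF+MTTR) = 4976/(4976+15.9) = 0.996815
A(B) = MTBF/(MTBF+MTTR) = 9612/(9612+29.5) = 0.996940
Series availability: 0.996815 × 0.996940 = 0.9938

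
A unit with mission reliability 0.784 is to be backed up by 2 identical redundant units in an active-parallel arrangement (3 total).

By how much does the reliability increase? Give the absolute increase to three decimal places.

0.206

R_before = 0.784
R_after = 1 − (1 − 0.784)^3 = 0.990
ΔR = 0.990 − 0.784 = 0.206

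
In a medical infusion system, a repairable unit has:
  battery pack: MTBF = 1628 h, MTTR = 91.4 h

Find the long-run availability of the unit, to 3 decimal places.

A(battery pack) = MTBF/(MTBF+MTTR) = 1628/(1628+91.4) = 0.947

0.947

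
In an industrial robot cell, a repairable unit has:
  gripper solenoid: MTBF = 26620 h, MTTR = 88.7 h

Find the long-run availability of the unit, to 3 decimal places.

A(gripper solenoid) = MTBF/(MTBF+MTTR) = 26620/(26620+88.7) = 0.997

0.997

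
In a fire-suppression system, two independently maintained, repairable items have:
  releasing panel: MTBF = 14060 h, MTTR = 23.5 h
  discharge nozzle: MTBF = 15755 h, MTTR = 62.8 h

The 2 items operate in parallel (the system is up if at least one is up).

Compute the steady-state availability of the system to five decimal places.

A(releasing panel) = MTBF/(MTBF+MTTR) = 14060/(14060+23.5) = 0.998331
A(discharge nozzle) = MTBF/(MTBF+MTTR) = 15755/(15755+62.8) = 0.996030
Parallel availability: 1 − (1 − 0.998331)(1 − 0.996030) = 0.99999

0.99999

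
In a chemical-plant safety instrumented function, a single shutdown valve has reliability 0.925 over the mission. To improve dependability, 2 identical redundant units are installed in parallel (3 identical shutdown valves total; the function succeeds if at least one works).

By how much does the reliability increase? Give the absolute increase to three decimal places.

0.075

R_before = 0.925
R_after = 1 − (1 − 0.925)^3 = 1.000
ΔR = 1.000 − 0.925 = 0.075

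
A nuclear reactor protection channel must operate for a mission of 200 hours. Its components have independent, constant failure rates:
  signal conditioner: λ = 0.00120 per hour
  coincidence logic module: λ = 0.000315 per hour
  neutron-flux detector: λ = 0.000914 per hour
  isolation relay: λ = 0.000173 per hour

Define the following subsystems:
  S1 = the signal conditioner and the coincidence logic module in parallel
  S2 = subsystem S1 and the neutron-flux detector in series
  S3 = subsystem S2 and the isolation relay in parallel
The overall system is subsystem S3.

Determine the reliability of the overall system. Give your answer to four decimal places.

R(signal conditioner) = exp(−0.00120 × 200) = 0.786628
R(coincidence logic module) = exp(−0.000315 × 200) = 0.938943
R(neutron-flux detector) = exp(−0.000914 × 200) = 0.832935
R(isolation relay) = exp(−0.000173 × 200) = 0.965992
Parallel (signal conditioner and coincidence logic module): 1 − (1 − 0.786628)(1 − 0.938943) = 0.986972
Series ([0.986972] and neutron-flux detector): 0.986972 × 0.832935 = 0.822084
Parallel ([0.822084] and isolation relay): 1 − (1 − 0.822084)(1 − 0.965992) = 0.9939

0.9939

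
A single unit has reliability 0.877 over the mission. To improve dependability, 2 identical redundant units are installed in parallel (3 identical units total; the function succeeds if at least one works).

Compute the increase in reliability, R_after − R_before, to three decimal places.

R_before = 0.877
R_after = 1 − (1 − 0.877)^3 = 0.998
ΔR = 0.998 − 0.877 = 0.121

0.121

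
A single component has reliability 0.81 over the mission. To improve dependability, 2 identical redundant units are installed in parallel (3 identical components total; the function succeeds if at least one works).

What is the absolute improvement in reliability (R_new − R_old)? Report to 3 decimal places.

R_before = 0.81
R_after = 1 − (1 − 0.81)^3 = 0.993
ΔR = 0.993 − 0.81 = 0.183

0.183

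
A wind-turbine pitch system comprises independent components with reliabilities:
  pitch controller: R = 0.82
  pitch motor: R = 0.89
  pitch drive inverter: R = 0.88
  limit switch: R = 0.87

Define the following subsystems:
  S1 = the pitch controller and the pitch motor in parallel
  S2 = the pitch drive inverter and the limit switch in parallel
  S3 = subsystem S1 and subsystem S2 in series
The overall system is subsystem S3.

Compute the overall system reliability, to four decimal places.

0.9649

Parallel (pitch controller and pitch motor): 1 − (1 − 0.820000)(1 − 0.890000) = 0.980200
Parallel (pitch drive inverter and limit switch): 1 − (1 − 0.880000)(1 − 0.870000) = 0.984400
Series ([0.980200] and [0.984400]): 0.980200 × 0.984400 = 0.9649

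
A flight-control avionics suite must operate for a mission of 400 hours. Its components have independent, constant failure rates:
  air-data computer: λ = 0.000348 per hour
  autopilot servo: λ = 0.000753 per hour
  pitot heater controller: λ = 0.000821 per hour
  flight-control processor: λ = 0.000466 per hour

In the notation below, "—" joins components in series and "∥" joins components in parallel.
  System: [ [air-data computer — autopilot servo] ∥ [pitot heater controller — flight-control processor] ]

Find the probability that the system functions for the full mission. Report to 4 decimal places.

R(air-data computer) = exp(−0.000348 × 400) = 0.870054
R(autopilot servo) = exp(−0.000753 × 400) = 0.739930
R(pitot heater controller) = exp(−0.000821 × 400) = 0.720075
R(flight-control processor) = exp(−0.000466 × 400) = 0.829942
Series (air-data computer and autopilot servo): 0.870054 × 0.739930 = 0.643779
Series (pitot heater controller and flight-control processor): 0.720075 × 0.829942 = 0.597620
Parallel ([0.643779] and [0.597620]): 1 − (1 − 0.643779)(1 − 0.597620) = 0.8567

0.8567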